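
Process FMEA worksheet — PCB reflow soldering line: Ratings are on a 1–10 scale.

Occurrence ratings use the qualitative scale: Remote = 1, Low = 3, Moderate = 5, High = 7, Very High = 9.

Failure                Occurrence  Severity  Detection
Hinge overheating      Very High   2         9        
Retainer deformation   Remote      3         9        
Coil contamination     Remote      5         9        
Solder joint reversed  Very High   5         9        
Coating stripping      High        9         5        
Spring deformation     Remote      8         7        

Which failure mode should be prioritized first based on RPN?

Solder joint reversed

RPN = Severity × Occurrence × Detection:
  Hinge overheating: 2 × 9 × 9 = 162
  Retainer deformation: 3 × 1 × 9 = 27
  Coil contamination: 5 × 1 × 9 = 45
  Solder joint reversed: 5 × 9 × 9 = 405
  Coating stripping: 9 × 7 × 5 = 315
  Spring deformation: 8 × 1 × 7 = 56
Highest RPN is 405 → Solder joint reversed.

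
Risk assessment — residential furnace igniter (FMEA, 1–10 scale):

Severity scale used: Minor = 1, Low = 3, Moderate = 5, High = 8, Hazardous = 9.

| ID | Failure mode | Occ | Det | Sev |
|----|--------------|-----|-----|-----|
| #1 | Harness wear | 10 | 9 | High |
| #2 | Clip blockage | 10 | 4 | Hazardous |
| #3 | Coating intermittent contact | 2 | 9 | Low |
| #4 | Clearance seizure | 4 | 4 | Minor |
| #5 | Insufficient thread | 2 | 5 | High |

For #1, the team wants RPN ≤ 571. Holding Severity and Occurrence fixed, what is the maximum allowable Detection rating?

7

#1: S=8, O=10, D=9 → current RPN = 720.
Fixed product = 80. Need 80 × D ≤ 571, so D ≤ 571/80 = 7.14.
Maximum integer Detection rating = 7 (gives RPN 560; D=8 would give 640 > 571).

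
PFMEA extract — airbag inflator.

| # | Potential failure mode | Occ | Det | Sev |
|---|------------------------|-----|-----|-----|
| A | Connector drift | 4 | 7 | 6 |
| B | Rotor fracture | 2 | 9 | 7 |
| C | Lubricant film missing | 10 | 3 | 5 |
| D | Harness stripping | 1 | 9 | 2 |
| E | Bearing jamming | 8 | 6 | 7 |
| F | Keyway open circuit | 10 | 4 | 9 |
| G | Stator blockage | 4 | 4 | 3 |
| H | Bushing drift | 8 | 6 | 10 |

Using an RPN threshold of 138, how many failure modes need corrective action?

5

RPN = Severity × Occurrence × Detection:
  A: 6 × 4 × 7 = 168
  B: 7 × 2 × 9 = 126
  C: 5 × 10 × 3 = 150
  D: 2 × 1 × 9 = 18
  E: 7 × 8 × 6 = 336
  F: 9 × 10 × 4 = 360
  G: 3 × 4 × 4 = 48
  H: 10 × 8 × 6 = 480
Modes with RPN ≥ 138: A (168), C (150), E (336), F (360), H (480) → 5.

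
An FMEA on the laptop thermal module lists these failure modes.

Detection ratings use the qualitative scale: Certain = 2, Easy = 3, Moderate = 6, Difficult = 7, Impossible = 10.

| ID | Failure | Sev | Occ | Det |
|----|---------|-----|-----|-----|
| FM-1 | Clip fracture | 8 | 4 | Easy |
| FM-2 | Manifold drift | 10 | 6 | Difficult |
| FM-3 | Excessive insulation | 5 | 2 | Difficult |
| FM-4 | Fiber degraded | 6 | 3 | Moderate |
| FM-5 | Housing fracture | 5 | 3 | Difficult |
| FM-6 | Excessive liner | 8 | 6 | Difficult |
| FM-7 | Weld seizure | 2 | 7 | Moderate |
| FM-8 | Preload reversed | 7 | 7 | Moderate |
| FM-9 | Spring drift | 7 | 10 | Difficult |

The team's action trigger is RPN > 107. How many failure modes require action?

5

RPN = Severity × Occurrence × Detection:
  FM-1: 8 × 4 × 3 = 96
  FM-2: 10 × 6 × 7 = 420
  FM-3: 5 × 2 × 7 = 70
  FM-4: 6 × 3 × 6 = 108
  FM-5: 5 × 3 × 7 = 105
  FM-6: 8 × 6 × 7 = 336
  FM-7: 2 × 7 × 6 = 84
  FM-8: 7 × 7 × 6 = 294
  FM-9: 7 × 10 × 7 = 490
Modes with RPN > 107: FM-2 (420), FM-4 (108), FM-6 (336), FM-8 (294), FM-9 (490) → 5.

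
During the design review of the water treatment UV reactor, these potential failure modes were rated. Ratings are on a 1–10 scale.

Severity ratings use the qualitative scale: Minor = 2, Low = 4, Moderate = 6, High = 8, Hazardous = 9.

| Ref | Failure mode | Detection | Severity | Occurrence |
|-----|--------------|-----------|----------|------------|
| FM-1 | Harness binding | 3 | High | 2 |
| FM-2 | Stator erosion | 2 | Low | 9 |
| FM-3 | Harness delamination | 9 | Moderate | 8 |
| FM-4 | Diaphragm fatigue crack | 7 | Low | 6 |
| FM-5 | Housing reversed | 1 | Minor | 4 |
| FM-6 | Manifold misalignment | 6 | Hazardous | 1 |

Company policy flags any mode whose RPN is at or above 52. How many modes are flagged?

RPN = Severity × Occurrence × Detection:
  FM-1: 8 × 2 × 3 = 48
  FM-2: 4 × 9 × 2 = 72
  FM-3: 6 × 8 × 9 = 432
  FM-4: 4 × 6 × 7 = 168
  FM-5: 2 × 4 × 1 = 8
  FM-6: 9 × 1 × 6 = 54
Modes with RPN ≥ 52: FM-2 (72), FM-3 (432), FM-4 (168), FM-6 (54) → 4.

4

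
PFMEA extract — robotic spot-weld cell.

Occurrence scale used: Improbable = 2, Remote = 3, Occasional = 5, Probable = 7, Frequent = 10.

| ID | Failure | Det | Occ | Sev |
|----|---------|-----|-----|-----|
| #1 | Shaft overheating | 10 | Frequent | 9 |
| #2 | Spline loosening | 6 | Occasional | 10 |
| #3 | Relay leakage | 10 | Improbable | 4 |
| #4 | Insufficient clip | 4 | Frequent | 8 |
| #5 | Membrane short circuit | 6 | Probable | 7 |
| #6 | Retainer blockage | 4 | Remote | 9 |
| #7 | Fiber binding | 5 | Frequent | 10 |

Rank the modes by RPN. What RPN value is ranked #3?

RPN = Severity × Occurrence × Detection:
  #1: 9 × 10 × 10 = 900
  #2: 10 × 5 × 6 = 300
  #3: 4 × 2 × 10 = 80
  #4: 8 × 10 × 4 = 320
  #5: 7 × 7 × 6 = 294
  #6: 9 × 3 × 4 = 108
  #7: 10 × 10 × 5 = 500
Sorted descending: 900, 500, 320, 300, 294, 108, 80.
The third-highest RPN is 320 (#4).

320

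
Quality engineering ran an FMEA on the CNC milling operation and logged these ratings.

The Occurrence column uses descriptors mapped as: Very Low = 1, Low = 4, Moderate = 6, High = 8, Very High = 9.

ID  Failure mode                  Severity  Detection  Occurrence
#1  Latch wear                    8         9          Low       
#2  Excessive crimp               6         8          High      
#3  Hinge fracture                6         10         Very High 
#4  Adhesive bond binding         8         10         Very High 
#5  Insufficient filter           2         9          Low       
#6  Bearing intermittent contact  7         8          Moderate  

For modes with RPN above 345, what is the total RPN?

RPN = Severity × Occurrence × Detection:
  #1: 8 × 4 × 9 = 288
  #2: 6 × 8 × 8 = 384
  #3: 6 × 9 × 10 = 540
  #4: 8 × 9 × 10 = 720
  #5: 2 × 4 × 9 = 72
  #6: 7 × 6 × 8 = 336
RPN > 345: #2 (384), #3 (540), #4 (720).
Sum: 384 + 540 + 720 = 1644.

1644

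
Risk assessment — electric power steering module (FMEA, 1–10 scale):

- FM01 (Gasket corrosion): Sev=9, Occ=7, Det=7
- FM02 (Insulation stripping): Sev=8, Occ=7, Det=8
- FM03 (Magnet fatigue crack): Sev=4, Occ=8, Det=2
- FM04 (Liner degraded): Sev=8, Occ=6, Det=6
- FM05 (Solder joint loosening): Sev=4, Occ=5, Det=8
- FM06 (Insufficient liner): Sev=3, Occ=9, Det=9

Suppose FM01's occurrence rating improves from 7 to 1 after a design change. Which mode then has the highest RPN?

RPN = Severity × Occurrence × Detection:
  FM01: 9 × 7 × 7 = 441
  FM02: 8 × 7 × 8 = 448
  FM03: 4 × 8 × 2 = 64
  FM04: 8 × 6 × 6 = 288
  FM05: 4 × 5 × 8 = 160
  FM06: 3 × 9 × 9 = 243
After action: FM01 → 9 × 1 × 7 = 63.
Revised RPNs: FM02=448, FM04=288, FM06=243, FM05=160, FM03=64, FM01=63.
Highest is now FM02 (448).

FM02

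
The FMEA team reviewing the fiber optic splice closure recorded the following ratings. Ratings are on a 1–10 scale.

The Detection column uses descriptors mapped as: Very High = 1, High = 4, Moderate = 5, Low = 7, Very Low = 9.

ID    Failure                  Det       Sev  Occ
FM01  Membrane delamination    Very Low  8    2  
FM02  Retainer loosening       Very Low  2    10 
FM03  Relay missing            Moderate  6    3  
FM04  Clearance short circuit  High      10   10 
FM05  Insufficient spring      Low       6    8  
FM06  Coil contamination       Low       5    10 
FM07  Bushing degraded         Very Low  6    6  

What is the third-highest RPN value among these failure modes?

RPN = Severity × Occurrence × Detection:
  FM01: 8 × 2 × 9 = 144
  FM02: 2 × 10 × 9 = 180
  FM03: 6 × 3 × 5 = 90
  FM04: 10 × 10 × 4 = 400
  FM05: 6 × 8 × 7 = 336
  FM06: 5 × 10 × 7 = 350
  FM07: 6 × 6 × 9 = 324
Sorted descending: 400, 350, 336, 324, 180, 144, 90.
The third-highest RPN is 336 (FM05).

336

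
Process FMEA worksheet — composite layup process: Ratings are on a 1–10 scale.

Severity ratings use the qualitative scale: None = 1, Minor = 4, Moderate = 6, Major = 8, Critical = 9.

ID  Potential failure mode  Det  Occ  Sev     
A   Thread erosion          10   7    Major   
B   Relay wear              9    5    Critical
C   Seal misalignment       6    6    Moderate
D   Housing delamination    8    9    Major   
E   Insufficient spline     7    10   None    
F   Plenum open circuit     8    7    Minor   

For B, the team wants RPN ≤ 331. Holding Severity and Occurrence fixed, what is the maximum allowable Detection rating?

B: S=9, O=5, D=9 → current RPN = 405.
Fixed product = 45. Need 45 × D ≤ 331, so D ≤ 331/45 = 7.36.
Maximum integer Detection rating = 7 (gives RPN 315; D=8 would give 360 > 331).

7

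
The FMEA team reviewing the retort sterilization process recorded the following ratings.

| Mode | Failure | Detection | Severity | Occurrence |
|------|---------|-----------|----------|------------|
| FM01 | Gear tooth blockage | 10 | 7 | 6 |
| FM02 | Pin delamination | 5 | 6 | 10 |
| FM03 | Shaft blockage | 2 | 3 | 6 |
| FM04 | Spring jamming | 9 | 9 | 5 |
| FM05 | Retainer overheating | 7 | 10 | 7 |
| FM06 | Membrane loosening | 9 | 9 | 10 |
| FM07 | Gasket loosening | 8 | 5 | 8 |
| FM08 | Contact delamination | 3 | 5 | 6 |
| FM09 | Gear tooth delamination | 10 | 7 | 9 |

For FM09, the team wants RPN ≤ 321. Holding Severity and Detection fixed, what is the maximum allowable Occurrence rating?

FM09: S=7, O=9, D=10 → current RPN = 630.
Fixed product = 70. Need 70 × O ≤ 321, so O ≤ 321/70 = 4.59.
Maximum integer Occurrence rating = 4 (gives RPN 280; O=5 would give 350 > 321).

4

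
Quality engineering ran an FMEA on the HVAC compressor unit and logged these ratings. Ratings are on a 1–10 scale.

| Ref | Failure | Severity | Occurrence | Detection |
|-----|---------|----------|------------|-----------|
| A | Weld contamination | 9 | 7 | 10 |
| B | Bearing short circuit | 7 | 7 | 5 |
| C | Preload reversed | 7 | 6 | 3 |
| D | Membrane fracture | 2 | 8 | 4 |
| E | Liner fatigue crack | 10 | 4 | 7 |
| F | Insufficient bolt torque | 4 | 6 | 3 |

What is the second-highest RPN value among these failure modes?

RPN = Severity × Occurrence × Detection:
  A: 9 × 7 × 10 = 630
  B: 7 × 7 × 5 = 245
  C: 7 × 6 × 3 = 126
  D: 2 × 8 × 4 = 64
  E: 10 × 4 × 7 = 280
  F: 4 × 6 × 3 = 72
Sorted descending: 630, 280, 245, 126, 72, 64.
The second-highest RPN is 280 (E).

280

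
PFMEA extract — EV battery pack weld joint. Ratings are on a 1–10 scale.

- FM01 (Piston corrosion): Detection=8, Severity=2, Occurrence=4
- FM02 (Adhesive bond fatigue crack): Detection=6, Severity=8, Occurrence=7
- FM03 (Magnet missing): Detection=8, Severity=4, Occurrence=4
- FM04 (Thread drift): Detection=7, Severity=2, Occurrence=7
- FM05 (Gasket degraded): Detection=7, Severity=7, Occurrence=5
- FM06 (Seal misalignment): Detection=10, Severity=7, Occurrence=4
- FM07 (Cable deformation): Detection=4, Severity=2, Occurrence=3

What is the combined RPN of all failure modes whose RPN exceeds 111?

989

RPN = Severity × Occurrence × Detection:
  FM01: 2 × 4 × 8 = 64
  FM02: 8 × 7 × 6 = 336
  FM03: 4 × 4 × 8 = 128
  FM04: 2 × 7 × 7 = 98
  FM05: 7 × 5 × 7 = 245
  FM06: 7 × 4 × 10 = 280
  FM07: 2 × 3 × 4 = 24
RPN > 111: FM02 (336), FM03 (128), FM05 (245), FM06 (280).
Sum: 336 + 128 + 245 + 280 = 989.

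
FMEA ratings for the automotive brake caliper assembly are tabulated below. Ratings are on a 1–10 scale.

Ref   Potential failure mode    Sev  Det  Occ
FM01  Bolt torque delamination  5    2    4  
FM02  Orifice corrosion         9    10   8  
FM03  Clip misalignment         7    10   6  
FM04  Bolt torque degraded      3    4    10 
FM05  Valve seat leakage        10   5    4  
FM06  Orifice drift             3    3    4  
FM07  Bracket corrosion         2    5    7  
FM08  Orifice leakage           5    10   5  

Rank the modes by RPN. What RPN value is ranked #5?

RPN = Severity × Occurrence × Detection:
  FM01: 5 × 4 × 2 = 40
  FM02: 9 × 8 × 10 = 720
  FM03: 7 × 6 × 10 = 420
  FM04: 3 × 10 × 4 = 120
  FM05: 10 × 4 × 5 = 200
  FM06: 3 × 4 × 3 = 36
  FM07: 2 × 7 × 5 = 70
  FM08: 5 × 5 × 10 = 250
Sorted descending: 720, 420, 250, 200, 120, 70, 40, 36.
The fifth-highest RPN is 120 (FM04).

120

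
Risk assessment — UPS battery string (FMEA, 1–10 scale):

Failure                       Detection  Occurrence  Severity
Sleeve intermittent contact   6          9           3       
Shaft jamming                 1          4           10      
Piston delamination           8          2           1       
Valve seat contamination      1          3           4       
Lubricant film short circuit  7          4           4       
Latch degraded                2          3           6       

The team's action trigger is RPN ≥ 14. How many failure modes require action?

5

RPN = Severity × Occurrence × Detection:
  Sleeve intermittent contact: 3 × 9 × 6 = 162
  Shaft jamming: 10 × 4 × 1 = 40
  Piston delamination: 1 × 2 × 8 = 16
  Valve seat contamination: 4 × 3 × 1 = 12
  Lubricant film short circuit: 4 × 4 × 7 = 112
  Latch degraded: 6 × 3 × 2 = 36
Modes with RPN ≥ 14: Sleeve intermittent contact (162), Shaft jamming (40), Piston delamination (16), Lubricant film short circuit (112), Latch degraded (36) → 5.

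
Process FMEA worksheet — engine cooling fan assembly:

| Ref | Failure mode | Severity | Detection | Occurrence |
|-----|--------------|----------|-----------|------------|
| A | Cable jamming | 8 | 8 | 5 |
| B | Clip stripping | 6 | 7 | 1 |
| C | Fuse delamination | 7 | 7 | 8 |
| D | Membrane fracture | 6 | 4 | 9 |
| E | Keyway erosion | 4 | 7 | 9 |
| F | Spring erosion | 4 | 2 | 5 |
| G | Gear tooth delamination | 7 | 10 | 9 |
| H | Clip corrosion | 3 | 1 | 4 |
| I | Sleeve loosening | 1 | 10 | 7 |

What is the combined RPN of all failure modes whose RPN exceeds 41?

RPN = Severity × Occurrence × Detection:
  A: 8 × 5 × 8 = 320
  B: 6 × 1 × 7 = 42
  C: 7 × 8 × 7 = 392
  D: 6 × 9 × 4 = 216
  E: 4 × 9 × 7 = 252
  F: 4 × 5 × 2 = 40
  G: 7 × 9 × 10 = 630
  H: 3 × 4 × 1 = 12
  I: 1 × 7 × 10 = 70
RPN > 41: A (320), B (42), C (392), D (216), E (252), G (630), I (70).
Sum: 320 + 42 + 392 + 216 + 252 + 630 + 70 = 1922.

1922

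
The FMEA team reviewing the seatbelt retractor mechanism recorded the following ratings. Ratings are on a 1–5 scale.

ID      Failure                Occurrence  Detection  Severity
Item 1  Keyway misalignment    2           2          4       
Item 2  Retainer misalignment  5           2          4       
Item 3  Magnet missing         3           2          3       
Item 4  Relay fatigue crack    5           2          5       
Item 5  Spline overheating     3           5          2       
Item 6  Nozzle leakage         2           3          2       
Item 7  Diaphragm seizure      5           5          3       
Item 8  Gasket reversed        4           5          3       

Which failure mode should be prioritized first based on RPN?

Item 7

RPN = Severity × Occurrence × Detection:
  Item 1: 4 × 2 × 2 = 16
  Item 2: 4 × 5 × 2 = 40
  Item 3: 3 × 3 × 2 = 18
  Item 4: 5 × 5 × 2 = 50
  Item 5: 2 × 3 × 5 = 30
  Item 6: 2 × 2 × 3 = 12
  Item 7: 3 × 5 × 5 = 75
  Item 8: 3 × 4 × 5 = 60
Highest RPN is 75 → Item 7.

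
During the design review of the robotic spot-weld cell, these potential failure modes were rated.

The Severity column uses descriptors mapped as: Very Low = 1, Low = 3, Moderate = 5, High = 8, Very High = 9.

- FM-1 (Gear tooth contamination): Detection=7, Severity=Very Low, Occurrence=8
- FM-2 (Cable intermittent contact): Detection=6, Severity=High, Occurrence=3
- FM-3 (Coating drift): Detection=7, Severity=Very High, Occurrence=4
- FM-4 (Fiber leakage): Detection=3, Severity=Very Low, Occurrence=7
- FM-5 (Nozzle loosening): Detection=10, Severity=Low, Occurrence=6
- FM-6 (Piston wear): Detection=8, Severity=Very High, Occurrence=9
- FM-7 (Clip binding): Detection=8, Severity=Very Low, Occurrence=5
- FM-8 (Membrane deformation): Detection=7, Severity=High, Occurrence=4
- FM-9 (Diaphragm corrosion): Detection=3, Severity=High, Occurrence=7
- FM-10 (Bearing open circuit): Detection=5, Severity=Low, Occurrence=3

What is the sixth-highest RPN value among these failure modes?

144

RPN = Severity × Occurrence × Detection:
  FM-1: 1 × 8 × 7 = 56
  FM-2: 8 × 3 × 6 = 144
  FM-3: 9 × 4 × 7 = 252
  FM-4: 1 × 7 × 3 = 21
  FM-5: 3 × 6 × 10 = 180
  FM-6: 9 × 9 × 8 = 648
  FM-7: 1 × 5 × 8 = 40
  FM-8: 8 × 4 × 7 = 224
  FM-9: 8 × 7 × 3 = 168
  FM-10: 3 × 3 × 5 = 45
Sorted descending: 648, 252, 224, 180, 168, 144, 56, 45, 40, 21.
The sixth-highest RPN is 144 (FM-2).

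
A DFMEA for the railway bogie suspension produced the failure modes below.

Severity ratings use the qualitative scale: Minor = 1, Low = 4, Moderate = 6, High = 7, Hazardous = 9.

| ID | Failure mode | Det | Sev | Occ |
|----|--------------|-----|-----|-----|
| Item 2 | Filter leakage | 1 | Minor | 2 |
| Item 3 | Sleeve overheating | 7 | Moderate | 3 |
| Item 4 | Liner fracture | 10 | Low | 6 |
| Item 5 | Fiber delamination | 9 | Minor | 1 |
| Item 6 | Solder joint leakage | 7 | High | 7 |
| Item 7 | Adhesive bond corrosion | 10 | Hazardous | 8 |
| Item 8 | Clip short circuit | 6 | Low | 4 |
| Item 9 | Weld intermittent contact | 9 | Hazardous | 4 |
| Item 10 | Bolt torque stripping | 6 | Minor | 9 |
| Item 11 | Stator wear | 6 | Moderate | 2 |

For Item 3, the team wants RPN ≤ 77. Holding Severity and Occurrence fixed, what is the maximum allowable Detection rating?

4

Item 3: S=6, O=3, D=7 → current RPN = 126.
Fixed product = 18. Need 18 × D ≤ 77, so D ≤ 77/18 = 4.28.
Maximum integer Detection rating = 4 (gives RPN 72; D=5 would give 90 > 77).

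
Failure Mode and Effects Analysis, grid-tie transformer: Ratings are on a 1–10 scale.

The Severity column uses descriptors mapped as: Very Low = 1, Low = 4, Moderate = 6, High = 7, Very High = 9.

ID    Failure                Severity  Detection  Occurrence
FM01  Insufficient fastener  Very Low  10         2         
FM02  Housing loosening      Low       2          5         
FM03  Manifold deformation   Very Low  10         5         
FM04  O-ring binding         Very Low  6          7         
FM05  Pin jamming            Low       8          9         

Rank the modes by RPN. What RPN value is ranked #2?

RPN = Severity × Occurrence × Detection:
  FM01: 1 × 2 × 10 = 20
  FM02: 4 × 5 × 2 = 40
  FM03: 1 × 5 × 10 = 50
  FM04: 1 × 7 × 6 = 42
  FM05: 4 × 9 × 8 = 288
Sorted descending: 288, 50, 42, 40, 20.
The second-highest RPN is 50 (FM03).

50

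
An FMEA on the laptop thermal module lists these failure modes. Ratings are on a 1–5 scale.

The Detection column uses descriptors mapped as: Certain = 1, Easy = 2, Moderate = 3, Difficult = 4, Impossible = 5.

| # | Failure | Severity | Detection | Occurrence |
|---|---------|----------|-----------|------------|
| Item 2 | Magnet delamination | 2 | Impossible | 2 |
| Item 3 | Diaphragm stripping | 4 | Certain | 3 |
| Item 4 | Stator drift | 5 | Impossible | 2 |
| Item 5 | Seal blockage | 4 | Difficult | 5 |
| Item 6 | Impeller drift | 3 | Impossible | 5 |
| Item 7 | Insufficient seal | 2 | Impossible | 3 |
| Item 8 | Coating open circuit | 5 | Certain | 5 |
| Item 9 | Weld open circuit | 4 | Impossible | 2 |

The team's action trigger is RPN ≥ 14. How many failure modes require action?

RPN = Severity × Occurrence × Detection:
  Item 2: 2 × 2 × 5 = 20
  Item 3: 4 × 3 × 1 = 12
  Item 4: 5 × 2 × 5 = 50
  Item 5: 4 × 5 × 4 = 80
  Item 6: 3 × 5 × 5 = 75
  Item 7: 2 × 3 × 5 = 30
  Item 8: 5 × 5 × 1 = 25
  Item 9: 4 × 2 × 5 = 40
Modes with RPN ≥ 14: Item 2 (20), Item 4 (50), Item 5 (80), Item 6 (75), Item 7 (30), Item 8 (25), Item 9 (40) → 7.

7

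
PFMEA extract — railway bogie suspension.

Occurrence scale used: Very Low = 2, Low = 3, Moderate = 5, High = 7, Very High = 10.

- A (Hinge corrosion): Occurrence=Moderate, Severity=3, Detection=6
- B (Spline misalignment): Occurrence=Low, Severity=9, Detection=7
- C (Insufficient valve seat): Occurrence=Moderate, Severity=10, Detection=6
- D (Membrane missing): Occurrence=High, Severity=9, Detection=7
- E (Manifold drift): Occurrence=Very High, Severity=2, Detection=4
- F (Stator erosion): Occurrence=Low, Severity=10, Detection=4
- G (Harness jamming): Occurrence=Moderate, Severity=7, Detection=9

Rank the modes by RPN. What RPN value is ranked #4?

RPN = Severity × Occurrence × Detection:
  A: 3 × 5 × 6 = 90
  B: 9 × 3 × 7 = 189
  C: 10 × 5 × 6 = 300
  D: 9 × 7 × 7 = 441
  E: 2 × 10 × 4 = 80
  F: 10 × 3 × 4 = 120
  G: 7 × 5 × 9 = 315
Sorted descending: 441, 315, 300, 189, 120, 90, 80.
The fourth-highest RPN is 189 (B).

189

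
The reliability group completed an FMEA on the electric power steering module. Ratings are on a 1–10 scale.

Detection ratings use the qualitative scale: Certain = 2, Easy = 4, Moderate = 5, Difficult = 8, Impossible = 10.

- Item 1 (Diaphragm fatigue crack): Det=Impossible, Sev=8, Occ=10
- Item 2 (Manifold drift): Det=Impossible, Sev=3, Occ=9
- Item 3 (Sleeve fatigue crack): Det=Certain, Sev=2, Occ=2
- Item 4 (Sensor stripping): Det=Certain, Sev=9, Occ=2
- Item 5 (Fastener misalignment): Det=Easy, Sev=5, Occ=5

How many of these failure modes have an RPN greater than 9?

RPN = Severity × Occurrence × Detection:
  Item 1: 8 × 10 × 10 = 800
  Item 2: 3 × 9 × 10 = 270
  Item 3: 2 × 2 × 2 = 8
  Item 4: 9 × 2 × 2 = 36
  Item 5: 5 × 5 × 4 = 100
Modes with RPN > 9: Item 1 (800), Item 2 (270), Item 4 (36), Item 5 (100) → 4.

4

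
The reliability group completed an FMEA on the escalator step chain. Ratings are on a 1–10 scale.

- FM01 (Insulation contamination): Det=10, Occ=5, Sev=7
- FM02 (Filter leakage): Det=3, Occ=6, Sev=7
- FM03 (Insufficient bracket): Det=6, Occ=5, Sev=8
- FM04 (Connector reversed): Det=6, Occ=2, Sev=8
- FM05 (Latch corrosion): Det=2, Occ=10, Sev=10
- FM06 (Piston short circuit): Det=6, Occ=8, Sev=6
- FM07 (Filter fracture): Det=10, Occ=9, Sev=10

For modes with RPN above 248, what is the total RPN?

RPN = Severity × Occurrence × Detection:
  FM01: 7 × 5 × 10 = 350
  FM02: 7 × 6 × 3 = 126
  FM03: 8 × 5 × 6 = 240
  FM04: 8 × 2 × 6 = 96
  FM05: 10 × 10 × 2 = 200
  FM06: 6 × 8 × 6 = 288
  FM07: 10 × 9 × 10 = 900
RPN > 248: FM01 (350), FM06 (288), FM07 (900).
Sum: 350 + 288 + 900 = 1538.

1538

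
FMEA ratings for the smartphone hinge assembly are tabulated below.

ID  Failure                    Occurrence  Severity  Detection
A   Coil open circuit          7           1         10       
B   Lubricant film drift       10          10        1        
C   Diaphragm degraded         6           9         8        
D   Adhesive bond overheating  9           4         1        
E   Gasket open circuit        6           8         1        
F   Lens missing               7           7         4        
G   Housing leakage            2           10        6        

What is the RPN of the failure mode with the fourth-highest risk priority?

RPN = Severity × Occurrence × Detection:
  A: 1 × 7 × 10 = 70
  B: 10 × 10 × 1 = 100
  C: 9 × 6 × 8 = 432
  D: 4 × 9 × 1 = 36
  E: 8 × 6 × 1 = 48
  F: 7 × 7 × 4 = 196
  G: 10 × 2 × 6 = 120
Sorted descending: 432, 196, 120, 100, 70, 48, 36.
The fourth-highest RPN is 100 (B).

100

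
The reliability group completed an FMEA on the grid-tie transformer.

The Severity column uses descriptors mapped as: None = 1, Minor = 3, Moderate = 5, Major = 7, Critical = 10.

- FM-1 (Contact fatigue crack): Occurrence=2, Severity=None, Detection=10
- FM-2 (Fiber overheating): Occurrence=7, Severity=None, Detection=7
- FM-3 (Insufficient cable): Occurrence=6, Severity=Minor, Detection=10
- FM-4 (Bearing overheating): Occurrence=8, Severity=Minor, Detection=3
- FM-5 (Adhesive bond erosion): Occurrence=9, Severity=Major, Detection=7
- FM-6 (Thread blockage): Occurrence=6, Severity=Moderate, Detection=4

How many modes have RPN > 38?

5

RPN = Severity × Occurrence × Detection:
  FM-1: 1 × 2 × 10 = 20
  FM-2: 1 × 7 × 7 = 49
  FM-3: 3 × 6 × 10 = 180
  FM-4: 3 × 8 × 3 = 72
  FM-5: 7 × 9 × 7 = 441
  FM-6: 5 × 6 × 4 = 120
Modes with RPN > 38: FM-2 (49), FM-3 (180), FM-4 (72), FM-5 (441), FM-6 (120) → 5.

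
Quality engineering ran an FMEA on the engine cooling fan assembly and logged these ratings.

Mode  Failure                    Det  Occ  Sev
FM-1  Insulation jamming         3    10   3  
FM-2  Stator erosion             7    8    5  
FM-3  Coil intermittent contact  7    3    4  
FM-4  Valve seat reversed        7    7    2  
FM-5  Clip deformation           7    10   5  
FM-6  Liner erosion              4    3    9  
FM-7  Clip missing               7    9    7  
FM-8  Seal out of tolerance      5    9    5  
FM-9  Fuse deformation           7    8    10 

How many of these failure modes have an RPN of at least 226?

4

RPN = Severity × Occurrence × Detection:
  FM-1: 3 × 10 × 3 = 90
  FM-2: 5 × 8 × 7 = 280
  FM-3: 4 × 3 × 7 = 84
  FM-4: 2 × 7 × 7 = 98
  FM-5: 5 × 10 × 7 = 350
  FM-6: 9 × 3 × 4 = 108
  FM-7: 7 × 9 × 7 = 441
  FM-8: 5 × 9 × 5 = 225
  FM-9: 10 × 8 × 7 = 560
Modes with RPN ≥ 226: FM-2 (280), FM-5 (350), FM-7 (441), FM-9 (560) → 4.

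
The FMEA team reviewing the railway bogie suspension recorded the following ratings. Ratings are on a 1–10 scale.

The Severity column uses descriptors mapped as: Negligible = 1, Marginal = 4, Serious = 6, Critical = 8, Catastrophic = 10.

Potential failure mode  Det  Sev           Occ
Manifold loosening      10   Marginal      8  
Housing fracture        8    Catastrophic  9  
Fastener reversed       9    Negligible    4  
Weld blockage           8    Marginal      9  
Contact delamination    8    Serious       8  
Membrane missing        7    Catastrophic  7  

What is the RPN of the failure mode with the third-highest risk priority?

384

RPN = Severity × Occurrence × Detection:
  Manifold loosening: 4 × 8 × 10 = 320
  Housing fracture: 10 × 9 × 8 = 720
  Fastener reversed: 1 × 4 × 9 = 36
  Weld blockage: 4 × 9 × 8 = 288
  Contact delamination: 6 × 8 × 8 = 384
  Membrane missing: 10 × 7 × 7 = 490
Sorted descending: 720, 490, 384, 320, 288, 36.
The third-highest RPN is 384 (Contact delamination).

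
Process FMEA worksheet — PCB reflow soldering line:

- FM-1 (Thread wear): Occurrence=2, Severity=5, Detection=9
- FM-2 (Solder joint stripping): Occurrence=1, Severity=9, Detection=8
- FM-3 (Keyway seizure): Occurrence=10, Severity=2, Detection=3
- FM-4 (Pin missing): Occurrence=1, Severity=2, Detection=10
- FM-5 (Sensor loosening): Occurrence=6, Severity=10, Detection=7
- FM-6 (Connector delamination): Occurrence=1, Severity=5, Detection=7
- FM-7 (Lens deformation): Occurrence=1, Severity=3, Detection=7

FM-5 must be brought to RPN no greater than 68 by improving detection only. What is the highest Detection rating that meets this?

FM-5: S=10, O=6, D=7 → current RPN = 420.
Fixed product = 60. Need 60 × D ≤ 68, so D ≤ 68/60 = 1.13.
Maximum integer Detection rating = 1 (gives RPN 60; D=2 would give 120 > 68).

1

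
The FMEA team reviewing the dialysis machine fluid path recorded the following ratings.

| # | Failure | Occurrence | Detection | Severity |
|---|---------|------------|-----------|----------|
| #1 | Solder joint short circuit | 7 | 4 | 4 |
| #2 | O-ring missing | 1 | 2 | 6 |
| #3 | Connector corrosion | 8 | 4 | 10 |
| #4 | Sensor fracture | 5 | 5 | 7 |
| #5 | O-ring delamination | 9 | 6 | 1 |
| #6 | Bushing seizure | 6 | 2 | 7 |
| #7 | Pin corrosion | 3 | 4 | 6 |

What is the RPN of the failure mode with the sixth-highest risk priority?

RPN = Severity × Occurrence × Detection:
  #1: 4 × 7 × 4 = 112
  #2: 6 × 1 × 2 = 12
  #3: 10 × 8 × 4 = 320
  #4: 7 × 5 × 5 = 175
  #5: 1 × 9 × 6 = 54
  #6: 7 × 6 × 2 = 84
  #7: 6 × 3 × 4 = 72
Sorted descending: 320, 175, 112, 84, 72, 54, 12.
The sixth-highest RPN is 54 (#5).

54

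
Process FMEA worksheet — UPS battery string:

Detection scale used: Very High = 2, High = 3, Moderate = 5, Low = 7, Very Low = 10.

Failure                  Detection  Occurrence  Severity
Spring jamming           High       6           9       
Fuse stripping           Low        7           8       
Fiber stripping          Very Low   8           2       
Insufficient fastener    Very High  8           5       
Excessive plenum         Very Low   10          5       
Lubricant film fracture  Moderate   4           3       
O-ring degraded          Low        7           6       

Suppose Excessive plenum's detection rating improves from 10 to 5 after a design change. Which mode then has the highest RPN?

RPN = Severity × Occurrence × Detection:
  Spring jamming: 9 × 6 × 3 = 162
  Fuse stripping: 8 × 7 × 7 = 392
  Fiber stripping: 2 × 8 × 10 = 160
  Insufficient fastener: 5 × 8 × 2 = 80
  Excessive plenum: 5 × 10 × 10 = 500
  Lubricant film fracture: 3 × 4 × 5 = 60
  O-ring degraded: 6 × 7 × 7 = 294
After action: Excessive plenum → 5 × 10 × 5 = 250.
Revised RPNs: Fuse stripping=392, O-ring degraded=294, Excessive plenum=250, Spring jamming=162, Fiber stripping=160, Insufficient fastener=80, Lubricant film fracture=60.
Highest is now Fuse stripping (392).

Fuse stripping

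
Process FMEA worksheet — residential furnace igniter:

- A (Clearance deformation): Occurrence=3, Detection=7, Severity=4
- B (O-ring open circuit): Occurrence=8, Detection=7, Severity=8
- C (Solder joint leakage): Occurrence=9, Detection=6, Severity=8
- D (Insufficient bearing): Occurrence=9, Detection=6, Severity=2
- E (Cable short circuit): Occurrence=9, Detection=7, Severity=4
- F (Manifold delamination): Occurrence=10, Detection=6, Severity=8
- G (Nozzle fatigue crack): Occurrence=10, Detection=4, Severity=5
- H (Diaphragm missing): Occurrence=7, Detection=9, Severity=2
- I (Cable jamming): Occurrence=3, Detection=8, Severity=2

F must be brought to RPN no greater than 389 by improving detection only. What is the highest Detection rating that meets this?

4

F: S=8, O=10, D=6 → current RPN = 480.
Fixed product = 80. Need 80 × D ≤ 389, so D ≤ 389/80 = 4.86.
Maximum integer Detection rating = 4 (gives RPN 320; D=5 would give 400 > 389).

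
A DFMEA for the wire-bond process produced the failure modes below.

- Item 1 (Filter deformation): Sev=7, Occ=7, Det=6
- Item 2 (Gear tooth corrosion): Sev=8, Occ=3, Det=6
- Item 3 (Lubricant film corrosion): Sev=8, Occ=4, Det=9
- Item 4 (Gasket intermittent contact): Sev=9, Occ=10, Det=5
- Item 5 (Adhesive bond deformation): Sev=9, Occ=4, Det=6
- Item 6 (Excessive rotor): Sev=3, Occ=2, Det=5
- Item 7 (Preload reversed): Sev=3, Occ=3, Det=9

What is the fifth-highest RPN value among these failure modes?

RPN = Severity × Occurrence × Detection:
  Item 1: 7 × 7 × 6 = 294
  Item 2: 8 × 3 × 6 = 144
  Item 3: 8 × 4 × 9 = 288
  Item 4: 9 × 10 × 5 = 450
  Item 5: 9 × 4 × 6 = 216
  Item 6: 3 × 2 × 5 = 30
  Item 7: 3 × 3 × 9 = 81
Sorted descending: 450, 294, 288, 216, 144, 81, 30.
The fifth-highest RPN is 144 (Item 2).

144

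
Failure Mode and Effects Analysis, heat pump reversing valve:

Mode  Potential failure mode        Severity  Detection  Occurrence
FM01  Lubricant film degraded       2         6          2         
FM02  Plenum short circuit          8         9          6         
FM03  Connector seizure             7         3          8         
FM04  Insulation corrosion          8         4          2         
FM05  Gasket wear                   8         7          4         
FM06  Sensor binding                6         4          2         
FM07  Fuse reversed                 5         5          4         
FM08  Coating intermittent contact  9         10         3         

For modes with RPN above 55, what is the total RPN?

1258

RPN = Severity × Occurrence × Detection:
  FM01: 2 × 2 × 6 = 24
  FM02: 8 × 6 × 9 = 432
  FM03: 7 × 8 × 3 = 168
  FM04: 8 × 2 × 4 = 64
  FM05: 8 × 4 × 7 = 224
  FM06: 6 × 2 × 4 = 48
  FM07: 5 × 4 × 5 = 100
  FM08: 9 × 3 × 10 = 270
RPN > 55: FM02 (432), FM03 (168), FM04 (64), FM05 (224), FM07 (100), FM08 (270).
Sum: 432 + 168 + 64 + 224 + 100 + 270 = 1258.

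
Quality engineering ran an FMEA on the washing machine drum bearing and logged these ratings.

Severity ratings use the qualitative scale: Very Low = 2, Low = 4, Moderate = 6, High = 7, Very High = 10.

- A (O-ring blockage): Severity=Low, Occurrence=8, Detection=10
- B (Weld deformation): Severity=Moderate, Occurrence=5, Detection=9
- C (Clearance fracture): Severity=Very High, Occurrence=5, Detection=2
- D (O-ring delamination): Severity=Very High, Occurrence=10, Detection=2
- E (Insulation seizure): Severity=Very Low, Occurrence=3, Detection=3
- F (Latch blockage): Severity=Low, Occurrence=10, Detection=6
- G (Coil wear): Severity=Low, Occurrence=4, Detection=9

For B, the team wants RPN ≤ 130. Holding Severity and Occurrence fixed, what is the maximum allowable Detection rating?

4

B: S=6, O=5, D=9 → current RPN = 270.
Fixed product = 30. Need 30 × D ≤ 130, so D ≤ 130/30 = 4.33.
Maximum integer Detection rating = 4 (gives RPN 120; D=5 would give 150 > 130).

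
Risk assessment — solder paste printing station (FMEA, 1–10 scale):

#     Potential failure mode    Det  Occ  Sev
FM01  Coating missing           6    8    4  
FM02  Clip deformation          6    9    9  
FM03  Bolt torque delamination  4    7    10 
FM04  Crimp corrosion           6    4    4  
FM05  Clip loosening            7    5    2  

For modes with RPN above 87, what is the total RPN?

1054

RPN = Severity × Occurrence × Detection:
  FM01: 4 × 8 × 6 = 192
  FM02: 9 × 9 × 6 = 486
  FM03: 10 × 7 × 4 = 280
  FM04: 4 × 4 × 6 = 96
  FM05: 2 × 5 × 7 = 70
RPN > 87: FM01 (192), FM02 (486), FM03 (280), FM04 (96).
Sum: 192 + 486 + 280 + 96 = 1054.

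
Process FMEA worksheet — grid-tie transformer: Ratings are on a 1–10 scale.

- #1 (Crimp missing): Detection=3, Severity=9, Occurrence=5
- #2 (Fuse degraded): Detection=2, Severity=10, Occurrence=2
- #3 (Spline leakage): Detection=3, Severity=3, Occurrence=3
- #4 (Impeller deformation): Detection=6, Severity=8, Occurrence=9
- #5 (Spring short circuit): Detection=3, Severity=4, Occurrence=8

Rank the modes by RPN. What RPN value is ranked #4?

RPN = Severity × Occurrence × Detection:
  #1: 9 × 5 × 3 = 135
  #2: 10 × 2 × 2 = 40
  #3: 3 × 3 × 3 = 27
  #4: 8 × 9 × 6 = 432
  #5: 4 × 8 × 3 = 96
Sorted descending: 432, 135, 96, 40, 27.
The fourth-highest RPN is 40 (#2).

40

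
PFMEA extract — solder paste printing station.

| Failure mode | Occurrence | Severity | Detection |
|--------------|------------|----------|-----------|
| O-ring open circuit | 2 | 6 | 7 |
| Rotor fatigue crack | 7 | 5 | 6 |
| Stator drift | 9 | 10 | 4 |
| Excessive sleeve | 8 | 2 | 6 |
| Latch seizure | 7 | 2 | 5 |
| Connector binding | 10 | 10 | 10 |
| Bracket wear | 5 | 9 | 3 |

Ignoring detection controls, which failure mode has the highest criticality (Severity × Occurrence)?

Criticality = Severity × Occurrence:
  O-ring open circuit: 6 × 2 = 12
  Rotor fatigue crack: 5 × 7 = 35
  Stator drift: 10 × 9 = 90
  Excessive sleeve: 2 × 8 = 16
  Latch seizure: 2 × 7 = 14
  Connector binding: 10 × 10 = 100
  Bracket wear: 9 × 5 = 45
Highest criticality is 100 → Connector binding.

Connector binding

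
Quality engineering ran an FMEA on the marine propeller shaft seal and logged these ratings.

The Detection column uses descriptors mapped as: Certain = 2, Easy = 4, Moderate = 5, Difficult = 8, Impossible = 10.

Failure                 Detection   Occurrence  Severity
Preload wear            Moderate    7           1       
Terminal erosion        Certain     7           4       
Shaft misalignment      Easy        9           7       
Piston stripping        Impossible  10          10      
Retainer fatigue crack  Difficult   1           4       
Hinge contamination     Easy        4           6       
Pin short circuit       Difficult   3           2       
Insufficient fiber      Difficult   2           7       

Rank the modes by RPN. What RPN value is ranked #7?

RPN = Severity × Occurrence × Detection:
  Preload wear: 1 × 7 × 5 = 35
  Terminal erosion: 4 × 7 × 2 = 56
  Shaft misalignment: 7 × 9 × 4 = 252
  Piston stripping: 10 × 10 × 10 = 1000
  Retainer fatigue crack: 4 × 1 × 8 = 32
  Hinge contamination: 6 × 4 × 4 = 96
  Pin short circuit: 2 × 3 × 8 = 48
  Insufficient fiber: 7 × 2 × 8 = 112
Sorted descending: 1000, 252, 112, 96, 56, 48, 35, 32.
The seventh-highest RPN is 35 (Preload wear).

35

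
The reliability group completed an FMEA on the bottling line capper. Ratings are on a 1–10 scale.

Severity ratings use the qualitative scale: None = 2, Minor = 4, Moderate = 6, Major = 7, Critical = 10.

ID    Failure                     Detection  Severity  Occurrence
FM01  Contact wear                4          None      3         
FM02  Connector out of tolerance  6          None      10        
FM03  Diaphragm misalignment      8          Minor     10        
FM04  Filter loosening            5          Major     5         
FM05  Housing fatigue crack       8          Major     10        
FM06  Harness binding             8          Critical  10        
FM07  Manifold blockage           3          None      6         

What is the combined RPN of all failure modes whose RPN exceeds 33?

2011

RPN = Severity × Occurrence × Detection:
  FM01: 2 × 3 × 4 = 24
  FM02: 2 × 10 × 6 = 120
  FM03: 4 × 10 × 8 = 320
  FM04: 7 × 5 × 5 = 175
  FM05: 7 × 10 × 8 = 560
  FM06: 10 × 10 × 8 = 800
  FM07: 2 × 6 × 3 = 36
RPN > 33: FM02 (120), FM03 (320), FM04 (175), FM05 (560), FM06 (800), FM07 (36).
Sum: 120 + 320 + 175 + 560 + 800 + 36 = 2011.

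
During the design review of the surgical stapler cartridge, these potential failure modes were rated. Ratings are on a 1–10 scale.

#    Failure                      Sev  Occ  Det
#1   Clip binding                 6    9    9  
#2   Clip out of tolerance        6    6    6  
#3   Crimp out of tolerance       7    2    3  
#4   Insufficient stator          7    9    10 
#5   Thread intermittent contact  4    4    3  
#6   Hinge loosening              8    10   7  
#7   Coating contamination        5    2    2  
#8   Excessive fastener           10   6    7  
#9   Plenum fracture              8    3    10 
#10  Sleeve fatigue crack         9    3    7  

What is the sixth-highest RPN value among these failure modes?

RPN = Severity × Occurrence × Detection:
  #1: 6 × 9 × 9 = 486
  #2: 6 × 6 × 6 = 216
  #3: 7 × 2 × 3 = 42
  #4: 7 × 9 × 10 = 630
  #5: 4 × 4 × 3 = 48
  #6: 8 × 10 × 7 = 560
  #7: 5 × 2 × 2 = 20
  #8: 10 × 6 × 7 = 420
  #9: 8 × 3 × 10 = 240
  #10: 9 × 3 × 7 = 189
Sorted descending: 630, 560, 486, 420, 240, 216, 189, 48, 42, 20.
The sixth-highest RPN is 216 (#2).

216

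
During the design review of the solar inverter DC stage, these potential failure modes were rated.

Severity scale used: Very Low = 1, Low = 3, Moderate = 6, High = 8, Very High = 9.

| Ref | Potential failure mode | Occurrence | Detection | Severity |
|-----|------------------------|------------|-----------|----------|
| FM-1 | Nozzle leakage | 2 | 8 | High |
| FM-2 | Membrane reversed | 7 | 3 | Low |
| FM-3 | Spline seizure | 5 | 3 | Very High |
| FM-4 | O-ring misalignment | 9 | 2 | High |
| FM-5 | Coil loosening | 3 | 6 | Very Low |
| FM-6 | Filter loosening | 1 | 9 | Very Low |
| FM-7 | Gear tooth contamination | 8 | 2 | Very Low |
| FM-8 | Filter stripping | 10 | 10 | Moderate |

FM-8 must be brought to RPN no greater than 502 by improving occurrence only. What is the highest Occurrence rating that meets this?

8

FM-8: S=6, O=10, D=10 → current RPN = 600.
Fixed product = 60. Need 60 × O ≤ 502, so O ≤ 502/60 = 8.37.
Maximum integer Occurrence rating = 8 (gives RPN 480; O=9 would give 540 > 502).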